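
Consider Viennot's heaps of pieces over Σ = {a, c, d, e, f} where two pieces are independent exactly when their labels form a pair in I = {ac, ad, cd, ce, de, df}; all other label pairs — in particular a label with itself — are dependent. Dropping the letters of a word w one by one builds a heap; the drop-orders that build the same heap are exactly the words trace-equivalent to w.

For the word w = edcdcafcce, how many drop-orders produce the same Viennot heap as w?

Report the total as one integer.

810

#0=e has no predecessor
#1=d has no predecessor
#2=c has no predecessor
#3=d depends on [1:d]
#4=c depends on [2:c]
#5=a depends on [0:e]
#6=f depends on [4:c, 5:a]
#7=c depends on [6:f]
#8=c depends on [7:c]
#9=e depends on [6:f]
sources: [0:e, 1:d, 2:c]
N(rest) = Σ N(rest − s) over sources s of rest; N(one piece) = 1:
  size 1 → [3]=1  [8]=1  [9]=1
  size 2 → [1,3]=1  [3,8]=2  [3,9]=2  [7,8]=1  [8,9]=2
  size 3 → [1,3,8]=3  [1,3,9]=3  [3,7,8]=3  [3,8,9]=6  [7,8,9]=3
  size 4 → [1,3,7,8]=6  [1,3,8,9]=12  [3,7,8,9]=12  [6,7,8,9]=3
  size 5 → [1,3,7,8,9]=30  [3,6,7,8,9]=15  [4,6,7,8,9]=3  [5,6,7,8,9]=3
  size 6 → [0,5,6,7,8,9]=3  [1,3,6,7,8,9]=45  [2,4,6,7,8,9]=3  [3,4,6,7,8,9]=18  [3,5,6,7,8,9]=18  [4,5,6,7,8,9]=6
  size 7 → [0,3,5,6,7,8,9]=21  [0,4,5,6,7,8,9]=9  [1,3,4,6,7,8,9]=63  [1,3,5,6,7,8,9]=63  [2,3,4,6,7,8,9]=21  [2,4,5,6,7,8,9]=9  [3,4,5,6,7,8,9]=42
  size 8 → [0,1,3,5,6,7,8,9]=84  [0,2,4,5,6,7,8,9]=18  [0,3,4,5,6,7,8,9]=72  [1,2,3,4,6,7,8,9]=84  [1,3,4,5,6,7,8,9]=168  [2,3,4,5,6,7,8,9]=72
  first=0(e) contributes 324
  first=1(d) contributes 162
  first=2(c) contributes 324
|[w]| = 810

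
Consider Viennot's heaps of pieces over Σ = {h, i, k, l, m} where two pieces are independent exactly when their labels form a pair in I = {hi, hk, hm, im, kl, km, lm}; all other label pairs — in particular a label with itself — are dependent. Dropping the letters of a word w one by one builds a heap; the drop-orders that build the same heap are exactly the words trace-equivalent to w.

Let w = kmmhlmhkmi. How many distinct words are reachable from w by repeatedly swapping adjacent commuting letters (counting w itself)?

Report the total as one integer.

3360

piece 0:k — minimal
piece 1:m — minimal
piece 2:m rests on {1:m}
piece 3:h — minimal
piece 4:l rests on {3:h}
piece 5:m rests on {2:m}
piece 6:h rests on {4:l}
piece 7:k rests on {0:k}
piece 8:m rests on {5:m}
piece 9:i rests on {4:l, 7:k}
minimal pieces: {0:k, 1:m, 3:h}
ways to finish when only these pieces remain (= sum over removing one remaining piece with nothing left below it):
  1 left: {6}→1  {8}→1  {9}→1
  2 left: {5,8}→1  {6,8}→2  {6,9}→2  {7,9}→1  {8,9}→2
  3 left: {0,7,9}→1  {2,5,8}→1  {4,6,9}→2  {5,6,8}→3  {5,8,9}→3  {6,7,9}→3  {6,8,9}→6  {7,8,9}→3
  4 left: {0,6,7,9}→4  {0,7,8,9}→4  {1,2,5,8}→1  {2,5,6,8}→4  {2,5,8,9}→4  {3,4,6,9}→2  {4,6,7,9}→5  {4,6,8,9}→8  {5,6,8,9}→12  {5,7,8,9}→6  {6,7,8,9}→12
  5 left: {0,4,6,7,9}→9  {0,5,7,8,9}→10  {0,6,7,8,9}→20  {1,2,5,6,8}→5  {1,2,5,8,9}→5  {2,5,6,8,9}→20  {2,5,7,8,9}→10  {3,4,6,7,9}→7  {3,4,6,8,9}→10  {4,5,6,8,9}→20  {4,6,7,8,9}→25  {5,6,7,8,9}→30
  6 left: {0,2,5,7,8,9}→20  {0,3,4,6,7,9}→16  {0,4,6,7,8,9}→54  {0,5,6,7,8,9}→60  {1,2,5,6,8,9}→30  {1,2,5,7,8,9}→15  {2,4,5,6,8,9}→40  {2,5,6,7,8,9}→60  {3,4,5,6,8,9}→30  {3,4,6,7,8,9}→42  {4,5,6,7,8,9}→75
  7 left: {0,1,2,5,7,8,9}→35  {0,2,5,6,7,8,9}→140  {0,3,4,6,7,8,9}→112  {0,4,5,6,7,8,9}→189  {1,2,4,5,6,8,9}→70  {1,2,5,6,7,8,9}→105  {2,3,4,5,6,8,9}→70  {2,4,5,6,7,8,9}→175  {3,4,5,6,7,8,9}→147
  8 left: {0,1,2,5,6,7,8,9}→280  {0,2,4,5,6,7,8,9}→504  {0,3,4,5,6,7,8,9}→448  {1,2,3,4,5,6,8,9}→140  {1,2,4,5,6,7,8,9}→350  {2,3,4,5,6,7,8,9}→392
  placing 0:k first → 882 extensions
  placing 1:m first → 1344 extensions
  placing 3:h first → 1134 extensions
total linear extensions = 3360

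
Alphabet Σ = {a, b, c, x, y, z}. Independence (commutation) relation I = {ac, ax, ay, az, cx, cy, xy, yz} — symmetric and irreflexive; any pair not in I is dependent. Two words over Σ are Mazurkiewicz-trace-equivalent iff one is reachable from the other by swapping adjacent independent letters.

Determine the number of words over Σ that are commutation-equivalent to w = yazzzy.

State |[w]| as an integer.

60

#0=y has no predecessor
#1=a has no predecessor
#2=z has no predecessor
#3=z depends on [2:z]
#4=z depends on [3:z]
#5=y depends on [0:y]
sources: [0:y, 1:a, 2:z]
N(rest) = Σ N(rest − s) over sources s of rest; N(one piece) = 1:
  size 1 → [1]=1  [4]=1  [5]=1
  size 2 → [0,5]=1  [1,4]=2  [1,5]=2  [3,4]=1  [4,5]=2
  size 3 → [0,1,5]=3  [0,4,5]=3  [1,3,4]=3  [1,4,5]=6  [2,3,4]=1  [3,4,5]=3
  size 4 → [0,1,4,5]=12  [0,3,4,5]=6  [1,2,3,4]=4  [1,3,4,5]=12  [2,3,4,5]=4
  first=0(y) contributes 20
  first=1(a) contributes 10
  first=2(z) contributes 30
|[w]| = 60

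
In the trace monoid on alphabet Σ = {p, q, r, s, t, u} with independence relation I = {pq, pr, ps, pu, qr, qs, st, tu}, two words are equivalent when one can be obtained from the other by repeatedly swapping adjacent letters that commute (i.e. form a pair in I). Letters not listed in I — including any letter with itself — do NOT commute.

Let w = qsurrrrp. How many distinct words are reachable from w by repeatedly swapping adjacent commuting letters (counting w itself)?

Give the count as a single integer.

drop 0:q onto floor
drop 1:s onto floor
drop 2:u onto {0:q, 1:s}
drop 3:r onto {2:u}
drop 4:r onto {3:r}
drop 5:r onto {4:r}
drop 6:r onto {5:r}
drop 7:p onto floor
ground layer = {0:q, 1:s, 7:p}
drop-orders for the pieces not yet dropped (sum over which currently-grounded one goes next):
  1 to go: {6} 1  {7} 1
  2 to go: {5,6} 1  {6,7} 2
  3 to go: {4,5,6} 1  {5,6,7} 3
  4 to go: {3,4,5,6} 1  {4,5,6,7} 4
  5 to go: {2,3,4,5,6} 1  {3,4,5,6,7} 5
  6 to go: {0,2,3,4,5,6} 1  {1,2,3,4,5,6} 1  {2,3,4,5,6,7} 6
  if 0:q drops first: 7 orders
  if 1:s drops first: 7 orders
  if 7:p drops first: 2 orders
heap linearizations: 16

16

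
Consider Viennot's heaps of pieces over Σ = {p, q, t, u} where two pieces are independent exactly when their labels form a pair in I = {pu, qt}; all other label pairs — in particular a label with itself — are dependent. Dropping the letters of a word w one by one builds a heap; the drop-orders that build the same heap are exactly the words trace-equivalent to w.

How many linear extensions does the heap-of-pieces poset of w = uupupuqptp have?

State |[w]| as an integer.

15

piece 0:u — minimal
piece 1:u rests on {0:u}
piece 2:p — minimal
piece 3:u rests on {1:u}
piece 4:p rests on {2:p}
piece 5:u rests on {3:u}
piece 6:q rests on {4:p, 5:u}
piece 7:p rests on {6:q}
piece 8:t rests on {7:p}
piece 9:p rests on {8:t}
minimal pieces: {0:u, 2:p}
ways to finish when only these pieces remain (= sum over removing one remaining piece with nothing left below it):
  1 left: {9}→1
  2 left: {8,9}→1
  3 left: {7,8,9}→1
  4 left: {6,7,8,9}→1
  5 left: {4,6,7,8,9}→1  {5,6,7,8,9}→1
  6 left: {2,4,6,7,8,9}→1  {3,5,6,7,8,9}→1  {4,5,6,7,8,9}→2
  7 left: {1,3,5,6,7,8,9}→1  {2,4,5,6,7,8,9}→3  {3,4,5,6,7,8,9}→3
  8 left: {0,1,3,5,6,7,8,9}→1  {1,3,4,5,6,7,8,9}→4  {2,3,4,5,6,7,8,9}→6
  placing 0:u first → 10 extensions
  placing 2:p first → 5 extensions
total linear extensions = 15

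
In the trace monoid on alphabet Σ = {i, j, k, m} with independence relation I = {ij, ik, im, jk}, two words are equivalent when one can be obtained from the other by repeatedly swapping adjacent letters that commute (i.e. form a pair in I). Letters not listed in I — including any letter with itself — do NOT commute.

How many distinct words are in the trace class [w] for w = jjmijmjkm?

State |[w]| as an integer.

#0=j has no predecessor
#1=j depends on [0:j]
#2=m depends on [1:j]
#3=i has no predecessor
#4=j depends on [2:m]
#5=m depends on [4:j]
#6=j depends on [5:m]
#7=k depends on [5:m]
#8=m depends on [6:j, 7:k]
sources: [0:j, 3:i]
N(rest) = Σ N(rest − s) over sources s of rest; N(one piece) = 1:
  size 1 → [3]=1  [8]=1
  size 2 → [3,8]=2  [6,8]=1  [7,8]=1
  size 3 → [3,6,8]=3  [3,7,8]=3  [6,7,8]=2
  size 4 → [3,6,7,8]=8  [5,6,7,8]=2
  size 5 → [3,5,6,7,8]=10  [4,5,6,7,8]=2
  size 6 → [2,4,5,6,7,8]=2  [3,4,5,6,7,8]=12
  size 7 → [1,2,4,5,6,7,8]=2  [2,3,4,5,6,7,8]=14
  first=0(j) contributes 16
  first=3(i) contributes 2
|[w]| = 18

18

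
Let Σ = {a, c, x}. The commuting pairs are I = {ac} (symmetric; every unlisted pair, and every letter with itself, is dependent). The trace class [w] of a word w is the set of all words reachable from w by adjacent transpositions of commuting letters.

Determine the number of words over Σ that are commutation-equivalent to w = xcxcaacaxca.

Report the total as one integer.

0(x) covers ∅
1(c) covers 0:x
2(x) covers 1:c
3(c) covers 2:x
4(a) covers 2:x
5(a) covers 4:a
6(c) covers 3:c
7(a) covers 5:a
8(x) covers 6:c, 7:a
9(c) covers 8:x
10(a) covers 8:x
floor of heap: 0:x
completions by unplaced set U, small U first (add the entries for U minus each lowest piece of U):
  |U|=1: {9}:1  {10}:1
  |U|=2: {9,10}:2
  |U|=3: {8,9,10}:2
  |U|=4: {6,8,9,10}:2  {7,8,9,10}:2
  |U|=5: {3,6,8,9,10}:2  {5,7,8,9,10}:2  {6,7,8,9,10}:4
  |U|=6: {3,6,7,8,9,10}:6  {4,5,7,8,9,10}:2  {5,6,7,8,9,10}:6
  |U|=7: {3,5,6,7,8,9,10}:12  {4,5,6,7,8,9,10}:8
  |U|=8: {3,4,5,6,7,8,9,10}:20
  |U|=9: {2,3,4,5,6,7,8,9,10}:20
  start at 0(x): 20

20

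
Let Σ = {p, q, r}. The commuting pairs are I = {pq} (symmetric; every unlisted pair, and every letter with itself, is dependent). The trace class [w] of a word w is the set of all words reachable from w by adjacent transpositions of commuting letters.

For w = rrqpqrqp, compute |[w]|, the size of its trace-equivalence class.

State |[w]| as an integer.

6

#0=r has no predecessor
#1=r depends on [0:r]
#2=q depends on [1:r]
#3=p depends on [1:r]
#4=q depends on [2:q]
#5=r depends on [3:p, 4:q]
#6=q depends on [5:r]
#7=p depends on [5:r]
sources: [0:r]
N(rest) = Σ N(rest − s) over sources s of rest; N(one piece) = 1:
  size 1 → [6]=1  [7]=1
  size 2 → [6,7]=2
  size 3 → [5,6,7]=2
  size 4 → [3,5,6,7]=2  [4,5,6,7]=2
  size 5 → [2,4,5,6,7]=2  [3,4,5,6,7]=4
  size 6 → [2,3,4,5,6,7]=6
  first=0(r) contributes 6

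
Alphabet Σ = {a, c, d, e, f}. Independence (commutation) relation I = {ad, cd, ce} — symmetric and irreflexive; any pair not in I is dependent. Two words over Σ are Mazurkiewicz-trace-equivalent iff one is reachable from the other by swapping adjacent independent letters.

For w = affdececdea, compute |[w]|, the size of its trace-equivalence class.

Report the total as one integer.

21

drop 0:a onto floor
drop 1:f onto {0:a}
drop 2:f onto {1:f}
drop 3:d onto {2:f}
drop 4:e onto {3:d}
drop 5:c onto {2:f}
drop 6:e onto {4:e}
drop 7:c onto {5:c}
drop 8:d onto {6:e}
drop 9:e onto {8:d}
drop 10:a onto {7:c, 9:e}
ground layer = {0:a}
drop-orders for the pieces not yet dropped (sum over which currently-grounded one goes next):
  1 to go: {10} 1
  2 to go: {7,10} 1  {9,10} 1
  3 to go: {5,7,10} 1  {7,9,10} 2  {8,9,10} 1
  4 to go: {5,7,9,10} 3  {6,8,9,10} 1  {7,8,9,10} 3
  5 to go: {4,6,8,9,10} 1  {5,7,8,9,10} 6  {6,7,8,9,10} 4
  6 to go: {3,4,6,8,9,10} 1  {4,6,7,8,9,10} 5  {5,6,7,8,9,10} 10
  7 to go: {3,4,6,7,8,9,10} 6  {4,5,6,7,8,9,10} 15
  8 to go: {3,4,5,6,7,8,9,10} 21
  9 to go: {2,3,4,5,6,7,8,9,10} 21
  if 0:a drops first: 21 orders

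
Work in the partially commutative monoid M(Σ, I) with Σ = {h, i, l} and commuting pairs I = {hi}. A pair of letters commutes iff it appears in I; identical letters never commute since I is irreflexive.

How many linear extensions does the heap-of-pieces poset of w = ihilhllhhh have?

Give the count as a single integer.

3

drop 0:i onto floor
drop 1:h onto floor
drop 2:i onto {0:i}
drop 3:l onto {1:h, 2:i}
drop 4:h onto {3:l}
drop 5:l onto {4:h}
drop 6:l onto {5:l}
drop 7:h onto {6:l}
drop 8:h onto {7:h}
drop 9:h onto {8:h}
ground layer = {0:i, 1:h}
drop-orders for the pieces not yet dropped (sum over which currently-grounded one goes next):
  1 to go: {9} 1
  2 to go: {8,9} 1
  3 to go: {7,8,9} 1
  4 to go: {6,7,8,9} 1
  5 to go: {5,6,7,8,9} 1
  6 to go: {4,5,6,7,8,9} 1
  7 to go: {3,4,5,6,7,8,9} 1
  8 to go: {1,3,4,5,6,7,8,9} 1  {2,3,4,5,6,7,8,9} 1
  if 0:i drops first: 2 orders
  if 1:h drops first: 1 orders
heap linearizations: 3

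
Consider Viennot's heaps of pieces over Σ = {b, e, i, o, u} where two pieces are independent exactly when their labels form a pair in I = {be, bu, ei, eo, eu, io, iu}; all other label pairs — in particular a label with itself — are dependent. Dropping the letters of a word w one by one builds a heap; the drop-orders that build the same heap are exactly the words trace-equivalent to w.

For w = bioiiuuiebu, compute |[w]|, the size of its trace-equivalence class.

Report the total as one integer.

piece 0:b — minimal
piece 1:i rests on {0:b}
piece 2:o rests on {0:b}
piece 3:i rests on {1:i}
piece 4:i rests on {3:i}
piece 5:u rests on {2:o}
piece 6:u rests on {5:u}
piece 7:i rests on {4:i}
piece 8:e — minimal
piece 9:b rests on {2:o, 7:i}
piece 10:u rests on {6:u}
minimal pieces: {0:b, 8:e}
ways to finish when only these pieces remain (= sum over removing one remaining piece with nothing left below it):
  1 left: {8}→1  {9}→1  {10}→1
  2 left: {6,10}→1  {7,9}→1  {8,9}→2  {8,10}→2  {9,10}→2
  3 left: {4,7,9}→1  {5,6,10}→1  {6,8,10}→3  {6,9,10}→3  {7,8,9}→3  {7,9,10}→3  {8,9,10}→6
  4 left: {3,4,7,9}→1  {4,7,8,9}→4  {4,7,9,10}→4  {5,6,8,10}→4  {5,6,9,10}→4  {6,7,9,10}→6  {6,8,9,10}→12  {7,8,9,10}→12
  5 left: {1,3,4,7,9}→1  {2,5,6,9,10}→4  {3,4,7,8,9}→5  {3,4,7,9,10}→5  {4,6,7,9,10}→10  {4,7,8,9,10}→20  {5,6,7,9,10}→10  {5,6,8,9,10}→20  {6,7,8,9,10}→30
  6 left: {1,3,4,7,8,9}→6  {1,3,4,7,9,10}→6  {2,5,6,7,9,10}→14  {2,5,6,8,9,10}→24  {3,4,6,7,9,10}→15  {3,4,7,8,9,10}→30  {4,5,6,7,9,10}→20  {4,6,7,8,9,10}→60  {5,6,7,8,9,10}→60
  7 left: {1,3,4,6,7,9,10}→21  {1,3,4,7,8,9,10}→42  {2,4,5,6,7,9,10}→34  {2,5,6,7,8,9,10}→98  {3,4,5,6,7,9,10}→35  {3,4,6,7,8,9,10}→105  {4,5,6,7,8,9,10}→140
  8 left: {1,3,4,5,6,7,9,10}→56  {1,3,4,6,7,8,9,10}→168  {2,3,4,5,6,7,9,10}→69  {2,4,5,6,7,8,9,10}→272  {3,4,5,6,7,8,9,10}→280
  9 left: {1,2,3,4,5,6,7,9,10}→125  {1,3,4,5,6,7,8,9,10}→504  {2,3,4,5,6,7,8,9,10}→621
  placing 0:b first → 1250 extensions
  placing 8:e first → 125 extensions
total linear extensions = 1375

1375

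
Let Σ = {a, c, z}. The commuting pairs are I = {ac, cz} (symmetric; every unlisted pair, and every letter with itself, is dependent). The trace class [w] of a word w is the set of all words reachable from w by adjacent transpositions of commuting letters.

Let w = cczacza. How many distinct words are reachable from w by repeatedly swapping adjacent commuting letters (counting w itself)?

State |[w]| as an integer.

0(c) covers ∅
1(c) covers 0:c
2(z) covers ∅
3(a) covers 2:z
4(c) covers 1:c
5(z) covers 3:a
6(a) covers 5:z
floor of heap: 0:c, 2:z
completions by unplaced set U, small U first (add the entries for U minus each lowest piece of U):
  |U|=1: {4}:1  {6}:1
  |U|=2: {1,4}:1  {4,6}:2  {5,6}:1
  |U|=3: {0,1,4}:1  {1,4,6}:3  {3,5,6}:1  {4,5,6}:3
  |U|=4: {0,1,4,6}:4  {1,4,5,6}:6  {2,3,5,6}:1  {3,4,5,6}:4
  |U|=5: {0,1,4,5,6}:10  {1,3,4,5,6}:10  {2,3,4,5,6}:5
  start at 0(c): 15
  start at 2(z): 20
sum over floor = 35

35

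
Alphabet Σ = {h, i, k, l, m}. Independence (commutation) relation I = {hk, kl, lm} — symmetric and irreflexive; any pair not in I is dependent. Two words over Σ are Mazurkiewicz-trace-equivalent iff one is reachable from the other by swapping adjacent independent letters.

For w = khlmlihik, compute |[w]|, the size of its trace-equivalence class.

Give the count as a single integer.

9

drop 0:k onto floor
drop 1:h onto floor
drop 2:l onto {1:h}
drop 3:m onto {0:k, 1:h}
drop 4:l onto {2:l}
drop 5:i onto {3:m, 4:l}
drop 6:h onto {5:i}
drop 7:i onto {6:h}
drop 8:k onto {7:i}
ground layer = {0:k, 1:h}
drop-orders for the pieces not yet dropped (sum over which currently-grounded one goes next):
  1 to go: {8} 1
  2 to go: {7,8} 1
  3 to go: {6,7,8} 1
  4 to go: {5,6,7,8} 1
  5 to go: {3,5,6,7,8} 1  {4,5,6,7,8} 1
  6 to go: {0,3,5,6,7,8} 1  {2,4,5,6,7,8} 1  {3,4,5,6,7,8} 2
  7 to go: {0,3,4,5,6,7,8} 3  {2,3,4,5,6,7,8} 3
  if 0:k drops first: 3 orders
  if 1:h drops first: 6 orders
heap linearizations: 9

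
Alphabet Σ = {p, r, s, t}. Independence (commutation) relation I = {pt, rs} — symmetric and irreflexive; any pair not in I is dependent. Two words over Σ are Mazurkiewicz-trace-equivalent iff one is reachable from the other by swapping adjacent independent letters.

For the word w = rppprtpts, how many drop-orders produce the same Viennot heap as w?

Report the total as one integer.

piece 0:r — minimal
piece 1:p rests on {0:r}
piece 2:p rests on {1:p}
piece 3:p rests on {2:p}
piece 4:r rests on {3:p}
piece 5:t rests on {4:r}
piece 6:p rests on {4:r}
piece 7:t rests on {5:t}
piece 8:s rests on {6:p, 7:t}
minimal pieces: {0:r}
ways to finish when only these pieces remain (= sum over removing one remaining piece with nothing left below it):
  1 left: {8}→1
  2 left: {6,8}→1  {7,8}→1
  3 left: {5,7,8}→1  {6,7,8}→2
  4 left: {5,6,7,8}→3
  5 left: {4,5,6,7,8}→3
  6 left: {3,4,5,6,7,8}→3
  7 left: {2,3,4,5,6,7,8}→3
  placing 0:r first → 3 extensions

3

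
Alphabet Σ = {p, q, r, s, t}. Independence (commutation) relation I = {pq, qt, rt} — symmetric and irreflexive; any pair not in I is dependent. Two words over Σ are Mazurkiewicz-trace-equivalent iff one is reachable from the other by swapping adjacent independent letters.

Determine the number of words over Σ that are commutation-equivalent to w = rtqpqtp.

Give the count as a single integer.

25

drop 0:r onto floor
drop 1:t onto floor
drop 2:q onto {0:r}
drop 3:p onto {0:r, 1:t}
drop 4:q onto {2:q}
drop 5:t onto {3:p}
drop 6:p onto {5:t}
ground layer = {0:r, 1:t}
drop-orders for the pieces not yet dropped (sum over which currently-grounded one goes next):
  1 to go: {4} 1  {6} 1
  2 to go: {2,4} 1  {4,6} 2  {5,6} 1
  3 to go: {2,4,6} 3  {3,5,6} 1  {4,5,6} 3
  4 to go: {1,3,5,6} 1  {2,4,5,6} 6  {3,4,5,6} 4
  5 to go: {1,3,4,5,6} 5  {2,3,4,5,6} 10
  if 0:r drops first: 15 orders
  if 1:t drops first: 10 orders
heap linearizations: 25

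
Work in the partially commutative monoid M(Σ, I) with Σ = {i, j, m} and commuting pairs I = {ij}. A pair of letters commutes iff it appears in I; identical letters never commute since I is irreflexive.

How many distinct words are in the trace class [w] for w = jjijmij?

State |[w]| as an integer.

8

0(j) covers ∅
1(j) covers 0:j
2(i) covers ∅
3(j) covers 1:j
4(m) covers 2:i, 3:j
5(i) covers 4:m
6(j) covers 4:m
floor of heap: 0:j, 2:i
completions by unplaced set U, small U first (add the entries for U minus each lowest piece of U):
  |U|=1: {5}:1  {6}:1
  |U|=2: {5,6}:2
  |U|=3: {4,5,6}:2
  |U|=4: {2,4,5,6}:2  {3,4,5,6}:2
  |U|=5: {1,3,4,5,6}:2  {2,3,4,5,6}:4
  start at 0(j): 6
  start at 2(i): 2
sum over floor = 8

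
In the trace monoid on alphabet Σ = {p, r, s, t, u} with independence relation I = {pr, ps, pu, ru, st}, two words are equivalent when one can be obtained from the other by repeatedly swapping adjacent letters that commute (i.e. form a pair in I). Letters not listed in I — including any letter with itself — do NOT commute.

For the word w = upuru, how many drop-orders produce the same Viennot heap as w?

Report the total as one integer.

20

drop 0:u onto floor
drop 1:p onto floor
drop 2:u onto {0:u}
drop 3:r onto floor
drop 4:u onto {2:u}
ground layer = {0:u, 1:p, 3:r}
drop-orders for the pieces not yet dropped (sum over which currently-grounded one goes next):
  1 to go: {1} 1  {3} 1  {4} 1
  2 to go: {1,3} 2  {1,4} 2  {2,4} 1  {3,4} 2
  3 to go: {0,2,4} 1  {1,2,4} 3  {1,3,4} 6  {2,3,4} 3
  if 0:u drops first: 12 orders
  if 1:p drops first: 4 orders
  if 3:r drops first: 4 orders
heap linearizations: 20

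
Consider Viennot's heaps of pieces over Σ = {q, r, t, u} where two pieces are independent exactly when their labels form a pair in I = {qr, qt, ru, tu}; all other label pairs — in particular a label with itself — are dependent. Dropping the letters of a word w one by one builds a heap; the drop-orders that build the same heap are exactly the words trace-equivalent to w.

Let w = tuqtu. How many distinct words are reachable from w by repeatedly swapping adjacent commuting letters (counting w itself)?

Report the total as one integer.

#0=t has no predecessor
#1=u has no predecessor
#2=q depends on [1:u]
#3=t depends on [0:t]
#4=u depends on [2:q]
sources: [0:t, 1:u]
N(rest) = Σ N(rest − s) over sources s of rest; N(one piece) = 1:
  size 1 → [3]=1  [4]=1
  size 2 → [0,3]=1  [2,4]=1  [3,4]=2
  size 3 → [0,3,4]=3  [1,2,4]=1  [2,3,4]=3
  first=0(t) contributes 4
  first=1(u) contributes 6
|[w]| = 10

10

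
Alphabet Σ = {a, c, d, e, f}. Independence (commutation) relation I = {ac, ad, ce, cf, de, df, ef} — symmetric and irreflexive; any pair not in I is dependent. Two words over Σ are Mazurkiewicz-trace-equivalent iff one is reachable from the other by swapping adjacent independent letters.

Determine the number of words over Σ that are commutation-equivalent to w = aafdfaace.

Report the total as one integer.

#0=a has no predecessor
#1=a depends on [0:a]
#2=f depends on [1:a]
#3=d has no predecessor
#4=f depends on [2:f]
#5=a depends on [4:f]
#6=a depends on [5:a]
#7=c depends on [3:d]
#8=e depends on [6:a]
sources: [0:a, 3:d]
N(rest) = Σ N(rest − s) over sources s of rest; N(one piece) = 1:
  size 1 → [7]=1  [8]=1
  size 2 → [3,7]=1  [6,8]=1  [7,8]=2
  size 3 → [3,7,8]=3  [5,6,8]=1  [6,7,8]=3
  size 4 → [3,6,7,8]=6  [4,5,6,8]=1  [5,6,7,8]=4
  size 5 → [2,4,5,6,8]=1  [3,5,6,7,8]=10  [4,5,6,7,8]=5
  size 6 → [1,2,4,5,6,8]=1  [2,4,5,6,7,8]=6  [3,4,5,6,7,8]=15
  size 7 → [0,1,2,4,5,6,8]=1  [1,2,4,5,6,7,8]=7  [2,3,4,5,6,7,8]=21
  first=0(a) contributes 28
  first=3(d) contributes 8
|[w]| = 36

36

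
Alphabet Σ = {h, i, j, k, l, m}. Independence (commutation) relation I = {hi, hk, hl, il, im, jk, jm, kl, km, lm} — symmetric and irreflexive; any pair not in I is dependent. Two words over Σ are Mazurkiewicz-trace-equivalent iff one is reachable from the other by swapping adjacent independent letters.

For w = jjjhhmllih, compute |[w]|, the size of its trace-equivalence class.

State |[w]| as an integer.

105

#0=j has no predecessor
#1=j depends on [0:j]
#2=j depends on [1:j]
#3=h depends on [2:j]
#4=h depends on [3:h]
#5=m depends on [4:h]
#6=l depends on [2:j]
#7=l depends on [6:l]
#8=i depends on [2:j]
#9=h depends on [5:m]
sources: [0:j]
N(rest) = Σ N(rest − s) over sources s of rest; N(one piece) = 1:
  size 1 → [7]=1  [8]=1  [9]=1
  size 2 → [5,9]=1  [6,7]=1  [7,8]=2  [7,9]=2  [8,9]=2
  size 3 → [4,5,9]=1  [5,7,9]=3  [5,8,9]=3  [6,7,8]=3  [6,7,9]=3  [7,8,9]=6
  size 4 → [3,4,5,9]=1  [4,5,7,9]=4  [4,5,8,9]=4  [5,6,7,9]=6  [5,7,8,9]=12  [6,7,8,9]=12
  size 5 → [3,4,5,7,9]=5  [3,4,5,8,9]=5  [4,5,6,7,9]=10  [4,5,7,8,9]=20  [5,6,7,8,9]=30
  size 6 → [3,4,5,6,7,9]=15  [3,4,5,7,8,9]=30  [4,5,6,7,8,9]=60
  size 7 → [3,4,5,6,7,8,9]=105
  size 8 → [2,3,4,5,6,7,8,9]=105
  first=0(j) contributes 105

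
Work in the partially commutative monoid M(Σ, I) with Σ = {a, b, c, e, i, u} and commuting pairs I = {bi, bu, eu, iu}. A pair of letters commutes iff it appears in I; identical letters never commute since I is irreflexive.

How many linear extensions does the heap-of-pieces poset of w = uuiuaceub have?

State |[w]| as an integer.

piece 0:u — minimal
piece 1:u rests on {0:u}
piece 2:i — minimal
piece 3:u rests on {1:u}
piece 4:a rests on {2:i, 3:u}
piece 5:c rests on {4:a}
piece 6:e rests on {5:c}
piece 7:u rests on {5:c}
piece 8:b rests on {6:e}
minimal pieces: {0:u, 2:i}
ways to finish when only these pieces remain (= sum over removing one remaining piece with nothing left below it):
  1 left: {7}→1  {8}→1
  2 left: {6,8}→1  {7,8}→2
  3 left: {6,7,8}→3
  4 left: {5,6,7,8}→3
  5 left: {4,5,6,7,8}→3
  6 left: {2,4,5,6,7,8}→3  {3,4,5,6,7,8}→3
  7 left: {1,3,4,5,6,7,8}→3  {2,3,4,5,6,7,8}→6
  placing 0:u first → 9 extensions
  placing 2:i first → 3 extensions
total linear extensions = 12

12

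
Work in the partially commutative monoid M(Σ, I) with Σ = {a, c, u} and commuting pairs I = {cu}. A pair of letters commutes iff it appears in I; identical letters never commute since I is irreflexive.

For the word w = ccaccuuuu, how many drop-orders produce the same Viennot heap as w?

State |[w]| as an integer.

15

0(c) covers ∅
1(c) covers 0:c
2(a) covers 1:c
3(c) covers 2:a
4(c) covers 3:c
5(u) covers 2:a
6(u) covers 5:u
7(u) covers 6:u
8(u) covers 7:u
floor of heap: 0:c
completions by unplaced set U, small U first (add the entries for U minus each lowest piece of U):
  |U|=1: {4}:1  {8}:1
  |U|=2: {3,4}:1  {4,8}:2  {7,8}:1
  |U|=3: {3,4,8}:3  {4,7,8}:3  {6,7,8}:1
  |U|=4: {3,4,7,8}:6  {4,6,7,8}:4  {5,6,7,8}:1
  |U|=5: {3,4,6,7,8}:10  {4,5,6,7,8}:5
  |U|=6: {3,4,5,6,7,8}:15
  |U|=7: {2,3,4,5,6,7,8}:15
  start at 0(c): 15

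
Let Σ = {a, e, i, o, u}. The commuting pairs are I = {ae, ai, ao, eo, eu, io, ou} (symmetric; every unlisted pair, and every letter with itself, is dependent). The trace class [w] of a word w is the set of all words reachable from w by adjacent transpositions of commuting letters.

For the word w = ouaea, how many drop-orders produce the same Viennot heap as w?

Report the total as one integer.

0(o) covers ∅
1(u) covers ∅
2(a) covers 1:u
3(e) covers ∅
4(a) covers 2:a
floor of heap: 0:o, 1:u, 3:e
completions by unplaced set U, small U first (add the entries for U minus each lowest piece of U):
  |U|=1: {0}:1  {3}:1  {4}:1
  |U|=2: {0,3}:2  {0,4}:2  {2,4}:1  {3,4}:2
  |U|=3: {0,2,4}:3  {0,3,4}:6  {1,2,4}:1  {2,3,4}:3
  start at 0(o): 4
  start at 1(u): 12
  start at 3(e): 4
sum over floor = 20

20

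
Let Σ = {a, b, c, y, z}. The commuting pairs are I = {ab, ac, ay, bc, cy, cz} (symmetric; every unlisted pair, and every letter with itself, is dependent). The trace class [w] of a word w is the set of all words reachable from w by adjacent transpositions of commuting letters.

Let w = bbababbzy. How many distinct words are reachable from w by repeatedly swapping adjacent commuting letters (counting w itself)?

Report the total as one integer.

21

piece 0:b — minimal
piece 1:b rests on {0:b}
piece 2:a — minimal
piece 3:b rests on {1:b}
piece 4:a rests on {2:a}
piece 5:b rests on {3:b}
piece 6:b rests on {5:b}
piece 7:z rests on {4:a, 6:b}
piece 8:y rests on {7:z}
minimal pieces: {0:b, 2:a}
ways to finish when only these pieces remain (= sum over removing one remaining piece with nothing left below it):
  1 left: {8}→1
  2 left: {7,8}→1
  3 left: {4,7,8}→1  {6,7,8}→1
  4 left: {2,4,7,8}→1  {4,6,7,8}→2  {5,6,7,8}→1
  5 left: {2,4,6,7,8}→3  {3,5,6,7,8}→1  {4,5,6,7,8}→3
  6 left: {1,3,5,6,7,8}→1  {2,4,5,6,7,8}→6  {3,4,5,6,7,8}→4
  7 left: {0,1,3,5,6,7,8}→1  {1,3,4,5,6,7,8}→5  {2,3,4,5,6,7,8}→10
  placing 0:b first → 15 extensions
  placing 2:a first → 6 extensions
total linear extensions = 21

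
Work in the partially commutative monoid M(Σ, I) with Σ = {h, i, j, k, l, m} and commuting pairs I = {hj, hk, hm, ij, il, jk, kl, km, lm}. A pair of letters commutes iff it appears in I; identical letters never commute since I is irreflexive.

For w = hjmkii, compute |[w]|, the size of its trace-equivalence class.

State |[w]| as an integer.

0(h) covers ∅
1(j) covers ∅
2(m) covers 1:j
3(k) covers ∅
4(i) covers 0:h, 2:m, 3:k
5(i) covers 4:i
floor of heap: 0:h, 1:j, 3:k
completions by unplaced set U, small U first (add the entries for U minus each lowest piece of U):
  |U|=1: {5}:1
  |U|=2: {4,5}:1
  |U|=3: {0,4,5}:1  {2,4,5}:1  {3,4,5}:1
  |U|=4: {0,2,4,5}:2  {0,3,4,5}:2  {1,2,4,5}:1  {2,3,4,5}:2
  start at 0(h): 3
  start at 1(j): 6
  start at 3(k): 3
sum over floor = 12

12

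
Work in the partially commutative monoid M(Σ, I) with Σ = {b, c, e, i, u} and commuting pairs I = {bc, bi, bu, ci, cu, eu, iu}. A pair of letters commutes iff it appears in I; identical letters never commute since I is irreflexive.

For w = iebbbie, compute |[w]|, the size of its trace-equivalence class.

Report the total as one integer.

drop 0:i onto floor
drop 1:e onto {0:i}
drop 2:b onto {1:e}
drop 3:b onto {2:b}
drop 4:b onto {3:b}
drop 5:i onto {1:e}
drop 6:e onto {4:b, 5:i}
ground layer = {0:i}
drop-orders for the pieces not yet dropped (sum over which currently-grounded one goes next):
  1 to go: {6} 1
  2 to go: {4,6} 1  {5,6} 1
  3 to go: {3,4,6} 1  {4,5,6} 2
  4 to go: {2,3,4,6} 1  {3,4,5,6} 3
  5 to go: {2,3,4,5,6} 4
  if 0:i drops first: 4 orders

4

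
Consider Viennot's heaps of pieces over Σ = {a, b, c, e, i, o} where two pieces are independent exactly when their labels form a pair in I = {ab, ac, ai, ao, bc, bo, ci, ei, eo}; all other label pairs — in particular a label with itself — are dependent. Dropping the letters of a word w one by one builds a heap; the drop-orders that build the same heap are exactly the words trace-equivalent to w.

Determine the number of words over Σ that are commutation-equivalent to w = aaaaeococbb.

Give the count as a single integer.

drop 0:a onto floor
drop 1:a onto {0:a}
drop 2:a onto {1:a}
drop 3:a onto {2:a}
drop 4:e onto {3:a}
drop 5:o onto floor
drop 6:c onto {4:e, 5:o}
drop 7:o onto {6:c}
drop 8:c onto {7:o}
drop 9:b onto {4:e}
drop 10:b onto {9:b}
ground layer = {0:a, 5:o}
drop-orders for the pieces not yet dropped (sum over which currently-grounded one goes next):
  1 to go: {8} 1  {10} 1
  2 to go: {7,8} 1  {8,10} 2  {9,10} 1
  3 to go: {6,7,8} 1  {7,8,10} 3  {8,9,10} 3
  4 to go: {5,6,7,8} 1  {6,7,8,10} 4  {7,8,9,10} 6
  5 to go: {5,6,7,8,10} 5  {6,7,8,9,10} 10
  6 to go: {4,6,7,8,9,10} 10  {5,6,7,8,9,10} 15
  7 to go: {3,4,6,7,8,9,10} 10  {4,5,6,7,8,9,10} 25
  8 to go: {2,3,4,6,7,8,9,10} 10  {3,4,5,6,7,8,9,10} 35
  9 to go: {1,2,3,4,6,7,8,9,10} 10  {2,3,4,5,6,7,8,9,10} 45
  if 0:a drops first: 55 orders
  if 5:o drops first: 10 orders
heap linearizations: 65

65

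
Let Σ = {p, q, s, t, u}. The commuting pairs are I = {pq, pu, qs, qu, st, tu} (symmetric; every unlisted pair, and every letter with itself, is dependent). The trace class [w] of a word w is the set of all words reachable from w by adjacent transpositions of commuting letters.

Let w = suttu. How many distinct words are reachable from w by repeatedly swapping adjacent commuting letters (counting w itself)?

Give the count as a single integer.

drop 0:s onto floor
drop 1:u onto {0:s}
drop 2:t onto floor
drop 3:t onto {2:t}
drop 4:u onto {1:u}
ground layer = {0:s, 2:t}
drop-orders for the pieces not yet dropped (sum over which currently-grounded one goes next):
  1 to go: {3} 1  {4} 1
  2 to go: {1,4} 1  {2,3} 1  {3,4} 2
  3 to go: {0,1,4} 1  {1,3,4} 3  {2,3,4} 3
  if 0:s drops first: 6 orders
  if 2:t drops first: 4 orders
heap linearizations: 10

10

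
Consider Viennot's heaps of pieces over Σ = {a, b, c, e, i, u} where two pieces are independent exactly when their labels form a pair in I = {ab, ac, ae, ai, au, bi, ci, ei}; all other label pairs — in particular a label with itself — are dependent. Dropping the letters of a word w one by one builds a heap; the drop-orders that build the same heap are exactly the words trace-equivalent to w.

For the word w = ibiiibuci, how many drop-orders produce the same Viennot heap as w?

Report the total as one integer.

drop 0:i onto floor
drop 1:b onto floor
drop 2:i onto {0:i}
drop 3:i onto {2:i}
drop 4:i onto {3:i}
drop 5:b onto {1:b}
drop 6:u onto {4:i, 5:b}
drop 7:c onto {6:u}
drop 8:i onto {6:u}
ground layer = {0:i, 1:b}
drop-orders for the pieces not yet dropped (sum over which currently-grounded one goes next):
  1 to go: {7} 1  {8} 1
  2 to go: {7,8} 2
  3 to go: {6,7,8} 2
  4 to go: {4,6,7,8} 2  {5,6,7,8} 2
  5 to go: {1,5,6,7,8} 2  {3,4,6,7,8} 2  {4,5,6,7,8} 4
  6 to go: {1,4,5,6,7,8} 6  {2,3,4,6,7,8} 2  {3,4,5,6,7,8} 6
  7 to go: {0,2,3,4,6,7,8} 2  {1,3,4,5,6,7,8} 12  {2,3,4,5,6,7,8} 8
  if 0:i drops first: 20 orders
  if 1:b drops first: 10 orders
heap linearizations: 30

30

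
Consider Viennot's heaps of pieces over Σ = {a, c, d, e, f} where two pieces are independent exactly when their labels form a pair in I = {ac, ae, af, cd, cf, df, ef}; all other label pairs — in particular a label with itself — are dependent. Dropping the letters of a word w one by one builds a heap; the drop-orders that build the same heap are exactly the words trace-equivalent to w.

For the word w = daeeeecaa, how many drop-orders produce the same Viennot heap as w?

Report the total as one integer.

56

drop 0:d onto floor
drop 1:a onto {0:d}
drop 2:e onto {0:d}
drop 3:e onto {2:e}
drop 4:e onto {3:e}
drop 5:e onto {4:e}
drop 6:c onto {5:e}
drop 7:a onto {1:a}
drop 8:a onto {7:a}
ground layer = {0:d}
drop-orders for the pieces not yet dropped (sum over which currently-grounded one goes next):
  1 to go: {6} 1  {8} 1
  2 to go: {5,6} 1  {6,8} 2  {7,8} 1
  3 to go: {1,7,8} 1  {4,5,6} 1  {5,6,8} 3  {6,7,8} 3
  4 to go: {1,6,7,8} 4  {3,4,5,6} 1  {4,5,6,8} 4  {5,6,7,8} 6
  5 to go: {1,5,6,7,8} 10  {2,3,4,5,6} 1  {3,4,5,6,8} 5  {4,5,6,7,8} 10
  6 to go: {1,4,5,6,7,8} 20  {2,3,4,5,6,8} 6  {3,4,5,6,7,8} 15
  7 to go: {1,3,4,5,6,7,8} 35  {2,3,4,5,6,7,8} 21
  if 0:d drops first: 56 orders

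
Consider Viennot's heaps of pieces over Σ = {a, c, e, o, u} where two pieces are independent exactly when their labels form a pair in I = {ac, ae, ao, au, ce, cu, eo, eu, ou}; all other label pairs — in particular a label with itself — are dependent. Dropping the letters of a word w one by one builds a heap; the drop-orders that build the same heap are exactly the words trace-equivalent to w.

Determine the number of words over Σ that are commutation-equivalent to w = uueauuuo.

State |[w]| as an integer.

336

drop 0:u onto floor
drop 1:u onto {0:u}
drop 2:e onto floor
drop 3:a onto floor
drop 4:u onto {1:u}
drop 5:u onto {4:u}
drop 6:u onto {5:u}
drop 7:o onto floor
ground layer = {0:u, 2:e, 3:a, 7:o}
drop-orders for the pieces not yet dropped (sum over which currently-grounded one goes next):
  1 to go: {2} 1  {3} 1  {6} 1  {7} 1
  2 to go: {2,3} 2  {2,6} 2  {2,7} 2  {3,6} 2  {3,7} 2  {5,6} 1  {6,7} 2
  3 to go: {2,3,6} 6  {2,3,7} 6  {2,5,6} 3  {2,6,7} 6  {3,5,6} 3  {3,6,7} 6  {4,5,6} 1  {5,6,7} 3
  4 to go: {1,4,5,6} 1  {2,3,5,6} 12  {2,3,6,7} 24  {2,4,5,6} 4  {2,5,6,7} 12  {3,4,5,6} 4  {3,5,6,7} 12  {4,5,6,7} 4
  5 to go: {0,1,4,5,6} 1  {1,2,4,5,6} 5  {1,3,4,5,6} 5  {1,4,5,6,7} 5  {2,3,4,5,6} 20  {2,3,5,6,7} 60  {2,4,5,6,7} 20  {3,4,5,6,7} 20
  6 to go: {0,1,2,4,5,6} 6  {0,1,3,4,5,6} 6  {0,1,4,5,6,7} 6  {1,2,3,4,5,6} 30  {1,2,4,5,6,7} 30  {1,3,4,5,6,7} 30  {2,3,4,5,6,7} 120
  if 0:u drops first: 210 orders
  if 2:e drops first: 42 orders
  if 3:a drops first: 42 orders
  if 7:o drops first: 42 orders
heap linearizations: 336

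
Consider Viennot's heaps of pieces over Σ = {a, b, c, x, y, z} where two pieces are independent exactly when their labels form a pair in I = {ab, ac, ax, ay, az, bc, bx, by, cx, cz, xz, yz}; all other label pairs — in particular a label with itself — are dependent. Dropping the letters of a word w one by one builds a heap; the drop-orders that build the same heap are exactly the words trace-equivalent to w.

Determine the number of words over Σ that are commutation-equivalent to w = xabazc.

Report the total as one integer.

0(x) covers ∅
1(a) covers ∅
2(b) covers ∅
3(a) covers 1:a
4(z) covers 2:b
5(c) covers ∅
floor of heap: 0:x, 1:a, 2:b, 5:c
completions by unplaced set U, small U first (add the entries for U minus each lowest piece of U):
  |U|=1: {0}:1  {3}:1  {4}:1  {5}:1
  |U|=2: {0,3}:2  {0,4}:2  {0,5}:2  {1,3}:1  {2,4}:1  {3,4}:2  {3,5}:2  {4,5}:2
  |U|=3: {0,1,3}:3  {0,2,4}:3  {0,3,4}:6  {0,3,5}:6  {0,4,5}:6  {1,3,4}:3  {1,3,5}:3  {2,3,4}:3  {2,4,5}:3  {3,4,5}:6
  |U|=4: {0,1,3,4}:12  {0,1,3,5}:12  {0,2,3,4}:12  {0,2,4,5}:12  {0,3,4,5}:24  {1,2,3,4}:6  {1,3,4,5}:12  {2,3,4,5}:12
  start at 0(x): 30
  start at 1(a): 60
  start at 2(b): 60
  start at 5(c): 30
sum over floor = 180

180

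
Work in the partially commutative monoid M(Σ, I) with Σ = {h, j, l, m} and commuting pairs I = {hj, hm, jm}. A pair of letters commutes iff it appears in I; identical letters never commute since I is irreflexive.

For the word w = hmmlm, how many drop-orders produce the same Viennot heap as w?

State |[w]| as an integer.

3

drop 0:h onto floor
drop 1:m onto floor
drop 2:m onto {1:m}
drop 3:l onto {0:h, 2:m}
drop 4:m onto {3:l}
ground layer = {0:h, 1:m}
drop-orders for the pieces not yet dropped (sum over which currently-grounded one goes next):
  1 to go: {4} 1
  2 to go: {3,4} 1
  3 to go: {0,3,4} 1  {2,3,4} 1
  if 0:h drops first: 1 orders
  if 1:m drops first: 2 orders
heap linearizations: 3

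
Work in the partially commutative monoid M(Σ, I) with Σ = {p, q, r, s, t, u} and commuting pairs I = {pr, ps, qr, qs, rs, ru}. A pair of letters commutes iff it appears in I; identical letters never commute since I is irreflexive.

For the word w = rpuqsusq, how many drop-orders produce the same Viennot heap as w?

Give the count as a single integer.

32

drop 0:r onto floor
drop 1:p onto floor
drop 2:u onto {1:p}
drop 3:q onto {2:u}
drop 4:s onto {2:u}
drop 5:u onto {3:q, 4:s}
drop 6:s onto {5:u}
drop 7:q onto {5:u}
ground layer = {0:r, 1:p}
drop-orders for the pieces not yet dropped (sum over which currently-grounded one goes next):
  1 to go: {0} 1  {6} 1  {7} 1
  2 to go: {0,6} 2  {0,7} 2  {6,7} 2
  3 to go: {0,6,7} 6  {5,6,7} 2
  4 to go: {0,5,6,7} 8  {3,5,6,7} 2  {4,5,6,7} 2
  5 to go: {0,3,5,6,7} 10  {0,4,5,6,7} 10  {3,4,5,6,7} 4
  6 to go: {0,3,4,5,6,7} 24  {2,3,4,5,6,7} 4
  if 0:r drops first: 4 orders
  if 1:p drops first: 28 orders
heap linearizations: 32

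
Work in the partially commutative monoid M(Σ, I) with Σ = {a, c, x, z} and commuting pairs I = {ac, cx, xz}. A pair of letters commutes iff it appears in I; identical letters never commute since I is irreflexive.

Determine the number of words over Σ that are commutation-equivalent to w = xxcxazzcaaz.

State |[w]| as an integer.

15

piece 0:x — minimal
piece 1:x rests on {0:x}
piece 2:c — minimal
piece 3:x rests on {1:x}
piece 4:a rests on {3:x}
piece 5:z rests on {2:c, 4:a}
piece 6:z rests on {5:z}
piece 7:c rests on {6:z}
piece 8:a rests on {6:z}
piece 9:a rests on {8:a}
piece 10:z rests on {7:c, 9:a}
minimal pieces: {0:x, 2:c}
ways to finish when only these pieces remain (= sum over removing one remaining piece with nothing left below it):
  1 left: {10}→1
  2 left: {7,10}→1  {9,10}→1
  3 left: {7,9,10}→2  {8,9,10}→1
  4 left: {7,8,9,10}→3
  5 left: {6,7,8,9,10}→3
  6 left: {5,6,7,8,9,10}→3
  7 left: {2,5,6,7,8,9,10}→3  {4,5,6,7,8,9,10}→3
  8 left: {2,4,5,6,7,8,9,10}→6  {3,4,5,6,7,8,9,10}→3
  9 left: {1,3,4,5,6,7,8,9,10}→3  {2,3,4,5,6,7,8,9,10}→9
  placing 0:x first → 12 extensions
  placing 2:c first → 3 extensions
total linear extensions = 15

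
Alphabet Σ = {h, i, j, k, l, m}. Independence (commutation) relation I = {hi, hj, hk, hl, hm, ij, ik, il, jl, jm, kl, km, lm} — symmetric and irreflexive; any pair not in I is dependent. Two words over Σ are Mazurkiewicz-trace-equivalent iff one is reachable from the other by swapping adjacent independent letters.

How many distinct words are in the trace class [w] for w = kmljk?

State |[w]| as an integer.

piece 0:k — minimal
piece 1:m — minimal
piece 2:l — minimal
piece 3:j rests on {0:k}
piece 4:k rests on {3:j}
minimal pieces: {0:k, 1:m, 2:l}
ways to finish when only these pieces remain (= sum over removing one remaining piece with nothing left below it):
  1 left: {1}→1  {2}→1  {4}→1
  2 left: {1,2}→2  {1,4}→2  {2,4}→2  {3,4}→1
  3 left: {0,3,4}→1  {1,2,4}→6  {1,3,4}→3  {2,3,4}→3
  placing 0:k first → 12 extensions
  placing 1:m first → 4 extensions
  placing 2:l first → 4 extensions
total linear extensions = 20

20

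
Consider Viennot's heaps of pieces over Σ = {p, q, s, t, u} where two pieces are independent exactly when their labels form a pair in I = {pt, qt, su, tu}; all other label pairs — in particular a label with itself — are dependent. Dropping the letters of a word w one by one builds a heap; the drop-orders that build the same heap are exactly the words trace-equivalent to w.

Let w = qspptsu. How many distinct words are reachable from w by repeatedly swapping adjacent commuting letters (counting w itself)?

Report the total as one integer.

7

0(q) covers ∅
1(s) covers 0:q
2(p) covers 1:s
3(p) covers 2:p
4(t) covers 1:s
5(s) covers 3:p, 4:t
6(u) covers 3:p
floor of heap: 0:q
completions by unplaced set U, small U first (add the entries for U minus each lowest piece of U):
  |U|=1: {5}:1  {6}:1
  |U|=2: {4,5}:1  {5,6}:2
  |U|=3: {3,5,6}:2  {4,5,6}:3
  |U|=4: {2,3,5,6}:2  {3,4,5,6}:5
  |U|=5: {2,3,4,5,6}:7
  start at 0(q): 7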